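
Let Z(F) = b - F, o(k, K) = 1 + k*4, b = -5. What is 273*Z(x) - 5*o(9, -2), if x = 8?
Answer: -3734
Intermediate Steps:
o(k, K) = 1 + 4*k
Z(F) = -5 - F
273*Z(x) - 5*o(9, -2) = 273*(-5 - 1*8) - 5*(1 + 4*9) = 273*(-5 - 8) - 5*(1 + 36) = 273*(-13) - 5*37 = -3549 - 185 = -3734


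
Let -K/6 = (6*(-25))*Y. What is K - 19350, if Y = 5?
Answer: -14850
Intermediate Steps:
K = 4500 (K = -6*6*(-25)*5 = -(-900)*5 = -6*(-750) = 4500)
K - 19350 = 4500 - 19350 = -14850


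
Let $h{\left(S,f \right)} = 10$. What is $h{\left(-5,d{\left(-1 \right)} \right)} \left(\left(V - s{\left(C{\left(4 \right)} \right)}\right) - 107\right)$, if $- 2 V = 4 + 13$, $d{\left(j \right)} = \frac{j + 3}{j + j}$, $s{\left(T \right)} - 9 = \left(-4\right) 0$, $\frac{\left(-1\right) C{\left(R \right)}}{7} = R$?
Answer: $-1245$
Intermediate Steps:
$C{\left(R \right)} = - 7 R$
$s{\left(T \right)} = 9$ ($s{\left(T \right)} = 9 - 0 = 9 + 0 = 9$)
$d{\left(j \right)} = \frac{3 + j}{2 j}$
$V = - \frac{17}{2}$ ($V = - \frac{4 + 13}{2} = \left(- \frac{1}{2}\right) 17 = - \frac{17}{2} \approx -8.5$)
$h{\left(-5,d{\left(-1 \right)} \right)} \left(\left(V - s{\left(C{\left(4 \right)} \right)}\right) - 107\right) = 10 \left(\left(- \frac{17}{2} - 9\right) - 107\right) = 10 \left(- \frac{35}{2} - 107\right) = 10 \left(- \frac{249}{2}\right) = -1245$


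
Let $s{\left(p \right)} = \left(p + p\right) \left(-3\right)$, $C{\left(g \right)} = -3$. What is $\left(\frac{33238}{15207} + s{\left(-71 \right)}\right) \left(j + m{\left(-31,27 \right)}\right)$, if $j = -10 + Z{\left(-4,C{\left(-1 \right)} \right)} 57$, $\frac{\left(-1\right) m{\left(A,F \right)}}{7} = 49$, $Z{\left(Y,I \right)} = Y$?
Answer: $- \frac{3783135020}{15207} \approx -2.4878 \cdot 10^{5}$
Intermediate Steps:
$m{\left(A,F \right)} = -343$ ($m{\left(A,F \right)} = \left(-7\right) 49 = -343$)
$j = -238$ ($j = -10 - 228 = -238$)
$s{\left(p \right)} = - 6 p$ ($s{\left(p \right)} = 2 p \left(-3\right) = - 6 p$)
$\left(\frac{33238}{15207} + s{\left(-71 \right)}\right) \left(j + m{\left(-31,27 \right)}\right) = \left(\frac{33238}{15207} - -426\right) \left(-238 - 343\right) = \left(33238 \cdot \frac{1}{15207} + 426\right) \left(-581\right) = \left(\frac{33238}{15207} + 426\right) \left(-581\right) = \frac{6511420}{15207} \left(-581\right) = - \frac{3783135020}{15207}$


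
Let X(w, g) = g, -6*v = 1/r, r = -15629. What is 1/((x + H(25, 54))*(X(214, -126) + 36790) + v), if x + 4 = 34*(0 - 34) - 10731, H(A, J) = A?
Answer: -93774/40796849820575 ≈ -2.2986e-9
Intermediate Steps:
v = 1/93774 (v = -1/6/(-15629) = -1/6*(-1/15629) = 1/93774 ≈ 1.0664e-5)
x = -11891 (x = -4 + (34*(0 - 34) - 10731) = -4 + (34*(-34) - 10731) = -4 + (-1156 - 10731) = -4 - 11887 = -11891)
1/((x + H(25, 54))*(X(214, -126) + 36790) + v) = 1/((-11891 + 25)*(-126 + 36790) + 1/93774) = 1/(-11866*36664 + 1/93774) = 1/(-435055024 + 1/93774) = 1/(-40796849820575/93774) = -93774/40796849820575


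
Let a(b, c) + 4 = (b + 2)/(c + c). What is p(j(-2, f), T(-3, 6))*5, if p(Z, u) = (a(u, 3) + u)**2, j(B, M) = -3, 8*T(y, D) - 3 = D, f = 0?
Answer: 63845/2304 ≈ 27.711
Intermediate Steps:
T(y, D) = 3/8 + D/8
a(b, c) = -4 + (2 + b)/(2*c) (a(b, c) = -4 + (b + 2)/(c + c) = -4 + (2 + b)/((2*c)) = -4 + (2 + b)*(1/(2*c)) = -4 + (2 + b)/(2*c))
p(Z, u) = (-11/3 + 7*u/6)**2 (p(Z, u) = ((1/2)*(2 + u - 8*3)/3 + u)**2 = ((1/2)*(1/3)*(2 + u - 24) + u)**2 = ((1/2)*(1/3)*(-22 + u) + u)**2 = ((-11/3 + u/6) + u)**2 = (-11/3 + 7*u/6)**2)
p(j(-2, f), T(-3, 6))*5 = ((-22 + 7*(3/8 + (1/8)*6))**2/36)*5 = ((-22 + 7*(3/8 + 3/4))**2/36)*5 = ((-22 + 7*(9/8))**2/36)*5 = ((-22 + 63/8)**2/36)*5 = ((-113/8)**2/36)*5 = ((1/36)*(12769/64))*5 = (12769/2304)*5 = 63845/2304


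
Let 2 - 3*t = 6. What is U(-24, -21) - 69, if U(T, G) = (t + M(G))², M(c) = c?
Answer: 3868/9 ≈ 429.78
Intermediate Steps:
t = -4/3 (t = ⅔ - ⅓*6 = ⅔ - 2 = -4/3 ≈ -1.3333)
U(T, G) = (-4/3 + G)²
U(-24, -21) - 69 = (-4 + 3*(-21))²/9 - 69 = (-4 - 63)²/9 - 69 = (⅑)*(-67)² - 69 = (⅑)*4489 - 69 = 4489/9 - 69 = 3868/9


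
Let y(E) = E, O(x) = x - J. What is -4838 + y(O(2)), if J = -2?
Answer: -4834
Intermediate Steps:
O(x) = 2 + x (O(x) = x - 1*(-2) = x + 2 = 2 + x)
-4838 + y(O(2)) = -4838 + (2 + 2) = -4838 + 4 = -4834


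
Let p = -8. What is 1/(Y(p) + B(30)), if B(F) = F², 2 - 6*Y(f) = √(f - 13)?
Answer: 32412/29181625 + 6*I*√21/29181625 ≈ 0.0011107 + 9.4222e-7*I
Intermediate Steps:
Y(f) = ⅓ - √(-13 + f)/6 (Y(f) = ⅓ - √(f - 13)/6 = ⅓ - √(-13 + f)/6)
1/(Y(p) + B(30)) = 1/((⅓ - √(-13 - 8)/6) + 30²) = 1/((⅓ - I*√21/6) + 900) = 1/(2701/3 - I*√21/6)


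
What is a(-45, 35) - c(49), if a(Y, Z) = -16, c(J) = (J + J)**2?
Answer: -9620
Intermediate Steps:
c(J) = 4*J**2 (c(J) = (2*J)**2 = 4*J**2)
a(-45, 35) - c(49) = -16 - 4*49**2 = -16 - 4*2401 = -16 - 1*9604 = -16 - 9604 = -9620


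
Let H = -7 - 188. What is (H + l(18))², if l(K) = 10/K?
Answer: 3062500/81 ≈ 37809.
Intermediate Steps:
H = -195
(H + l(18))² = (-195 + 10/18)² = (-195 + 10*(1/18))² = (-195 + 5/9)² = (-1750/9)² = 3062500/81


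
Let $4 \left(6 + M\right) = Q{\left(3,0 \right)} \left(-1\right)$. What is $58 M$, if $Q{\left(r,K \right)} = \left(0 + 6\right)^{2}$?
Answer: $-870$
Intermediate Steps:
$Q{\left(r,K \right)} = 36$ ($Q{\left(r,K \right)} = 6^{2} = 36$)
$M = -15$ ($M = -6 + \frac{36 \left(-1\right)}{4} = -6 + \frac{1}{4} \left(-36\right) = -6 - 9 = -15$)
$58 M = 58 \left(-15\right) = -870$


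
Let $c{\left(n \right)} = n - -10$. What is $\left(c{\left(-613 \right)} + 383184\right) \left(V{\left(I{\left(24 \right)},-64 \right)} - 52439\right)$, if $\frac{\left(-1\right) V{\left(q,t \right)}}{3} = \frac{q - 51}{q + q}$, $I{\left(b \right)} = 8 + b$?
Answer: $- \frac{1283956756659}{64} \approx -2.0062 \cdot 10^{10}$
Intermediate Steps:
$V{\left(q,t \right)} = - \frac{3 \left(-51 + q\right)}{2 q}$ ($V{\left(q,t \right)} = - 3 \frac{q - 51}{q + q} = - 3 \frac{-51 + q}{2 q} = - \frac{3 \left(-51 + q\right)}{2 q}$)
$c{\left(n \right)} = 10 + n$ ($c{\left(n \right)} = n + 10 = 10 + n$)
$\left(c{\left(-613 \right)} + 383184\right) \left(V{\left(I{\left(24 \right)},-64 \right)} - 52439\right) = \left(\left(10 - 613\right) + 383184\right) \left(\frac{3 \left(51 - \left(8 + 24\right)\right)}{2 \left(8 + 24\right)} - 52439\right) = \left(-603 + 383184\right) \left(\frac{3 \left(51 - 32\right)}{2 \cdot 32} - 52439\right) = 382581 \left(\frac{3}{2} \cdot \frac{1}{32} \left(51 - 32\right) - 52439\right) = 382581 \left(\frac{3}{2} \cdot \frac{1}{32} \cdot 19 - 52439\right) = 382581 \left(\frac{57}{64} - 52439\right) = 382581 \left(- \frac{3356039}{64}\right) = - \frac{1283956756659}{64}$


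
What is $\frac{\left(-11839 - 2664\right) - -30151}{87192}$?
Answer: $\frac{652}{3633} \approx 0.17947$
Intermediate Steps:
$\frac{\left(-11839 - 2664\right) - -30151}{87192} = \left(-14503 + 30151\right) \frac{1}{87192} = 15648 \cdot \frac{1}{87192} = \frac{652}{3633}$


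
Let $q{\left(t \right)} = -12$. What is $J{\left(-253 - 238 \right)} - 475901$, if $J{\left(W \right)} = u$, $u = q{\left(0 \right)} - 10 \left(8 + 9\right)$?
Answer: $-476083$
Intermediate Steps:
$u = -182$ ($u = -12 - 10 \left(8 + 9\right) = -12 - 10 \cdot 17 = -12 - 170 = -182$)
$J{\left(W \right)} = -182$
$J{\left(-253 - 238 \right)} - 475901 = -182 - 475901 = -476083$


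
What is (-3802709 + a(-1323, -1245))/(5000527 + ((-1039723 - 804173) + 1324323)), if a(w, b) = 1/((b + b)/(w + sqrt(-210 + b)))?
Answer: -3156248029/3719191820 - I*sqrt(1455)/11157575460 ≈ -0.84864 - 3.4187e-9*I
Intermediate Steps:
a(w, b) = (w + sqrt(-210 + b))/(2*b) (a(w, b) = 1/((2*b)/(w + sqrt(-210 + b))) = 1/(2*b/(w + sqrt(-210 + b))) = (w + sqrt(-210 + b))/(2*b))
(-3802709 + a(-1323, -1245))/(5000527 + ((-1039723 - 804173) + 1324323)) = (-3802709 + (1/2)*(-1323 + sqrt(-210 - 1245))/(-1245))/(5000527 + ((-1039723 - 804173) + 1324323)) = (-3802709 + (1/2)*(-1/1245)*(-1323 + sqrt(-1455)))/(5000527 + (-1843896 + 1324323)) = (-3802709 + (1/2)*(-1/1245)*(-1323 + I*sqrt(1455)))/(5000527 - 519573) = (-3802709 + (441/830 - I*sqrt(1455)/2490))/4480954 = (-3156248029/830 - I*sqrt(1455)/2490)*(1/4480954) = -3156248029/3719191820 - I*sqrt(1455)/11157575460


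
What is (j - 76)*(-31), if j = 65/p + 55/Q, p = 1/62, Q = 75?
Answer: -1838951/15 ≈ -1.2260e+5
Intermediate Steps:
p = 1/62 ≈ 0.016129
j = 60461/15 (j = 65/(1/62) + 55/75 = 65*62 + 55*(1/75) = 4030 + 11/15 = 60461/15 ≈ 4030.7)
(j - 76)*(-31) = (60461/15 - 76)*(-31) = (59321/15)*(-31) = -1838951/15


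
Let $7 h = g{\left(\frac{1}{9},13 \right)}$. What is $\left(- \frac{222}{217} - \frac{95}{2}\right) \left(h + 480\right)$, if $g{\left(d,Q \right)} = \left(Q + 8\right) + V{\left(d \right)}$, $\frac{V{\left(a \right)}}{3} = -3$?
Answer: $- \frac{35505474}{1519} \approx -23374.0$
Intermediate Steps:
$V{\left(a \right)} = -9$ ($V{\left(a \right)} = 3 \left(-3\right) = -9$)
$g{\left(d,Q \right)} = -1 + Q$ ($g{\left(d,Q \right)} = \left(Q + 8\right) - 9 = \left(8 + Q\right) - 9 = -1 + Q$)
$h = \frac{12}{7}$ ($h = \frac{-1 + 13}{7} = \frac{1}{7} \cdot 12 = \frac{12}{7} \approx 1.7143$)
$\left(- \frac{222}{217} - \frac{95}{2}\right) \left(h + 480\right) = \left(- \frac{222}{217} - \frac{95}{2}\right) \left(\frac{12}{7} + 480\right) = \left(\left(-222\right) \frac{1}{217} - \frac{95}{2}\right) \frac{3372}{7} = \left(- \frac{222}{217} - \frac{95}{2}\right) \frac{3372}{7} = \left(- \frac{21059}{434}\right) \frac{3372}{7} = - \frac{35505474}{1519}$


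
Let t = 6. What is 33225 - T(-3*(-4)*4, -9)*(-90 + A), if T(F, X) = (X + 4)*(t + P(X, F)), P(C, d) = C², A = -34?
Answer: -20715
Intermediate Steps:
T(F, X) = (4 + X)*(6 + X²) (T(F, X) = (X + 4)*(6 + X²) = (4 + X)*(6 + X²))
33225 - T(-3*(-4)*4, -9)*(-90 + A) = 33225 - (24 + (-9)³ + 4*(-9)² + 6*(-9))*(-90 - 34) = 33225 - (24 - 729 + 4*81 - 54)*(-124) = 33225 - (24 - 729 + 324 - 54)*(-124) = 33225 - (-435)*(-124) = 33225 - 1*53940 = 33225 - 53940 = -20715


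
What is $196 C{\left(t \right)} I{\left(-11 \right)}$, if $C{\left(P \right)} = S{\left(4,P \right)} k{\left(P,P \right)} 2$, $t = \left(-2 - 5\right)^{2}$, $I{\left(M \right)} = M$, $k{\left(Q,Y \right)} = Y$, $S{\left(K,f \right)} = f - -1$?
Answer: $-10564400$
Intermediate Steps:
$S{\left(K,f \right)} = 1 + f$ ($S{\left(K,f \right)} = f + 1 = 1 + f$)
$t = 49$ ($t = \left(-7\right)^{2} = 49$)
$C{\left(P \right)} = 2 P \left(1 + P\right)$ ($C{\left(P \right)} = \left(1 + P\right) P 2 = P \left(1 + P\right) 2 = 2 P \left(1 + P\right)$)
$196 C{\left(t \right)} I{\left(-11 \right)} = 196 \cdot 2 \cdot 49 \left(1 + 49\right) \left(-11\right) = 196 \cdot 2 \cdot 49 \cdot 50 \left(-11\right) = 196 \cdot 4900 \left(-11\right) = 960400 \left(-11\right) = -10564400$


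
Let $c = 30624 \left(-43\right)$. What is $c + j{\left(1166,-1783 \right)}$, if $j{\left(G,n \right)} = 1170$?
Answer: $-1315662$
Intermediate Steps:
$c = -1316832$
$c + j{\left(1166,-1783 \right)} = -1316832 + 1170 = -1315662$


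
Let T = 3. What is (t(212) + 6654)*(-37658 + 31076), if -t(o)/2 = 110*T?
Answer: -39452508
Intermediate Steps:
t(o) = -660 (t(o) = -220*3 = -2*330 = -660)
(t(212) + 6654)*(-37658 + 31076) = (-660 + 6654)*(-37658 + 31076) = 5994*(-6582) = -39452508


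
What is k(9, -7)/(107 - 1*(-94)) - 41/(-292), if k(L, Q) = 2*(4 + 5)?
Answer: 4499/19564 ≈ 0.22996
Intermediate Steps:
k(L, Q) = 18 (k(L, Q) = 2*9 = 18)
k(9, -7)/(107 - 1*(-94)) - 41/(-292) = 18/(107 - 1*(-94)) - 41/(-292) = 18/(107 + 94) - 41*(-1/292) = 18/201 + 41/292 = 18*(1/201) + 41/292 = 6/67 + 41/292 = 4499/19564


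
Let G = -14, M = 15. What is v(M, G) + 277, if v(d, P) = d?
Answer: 292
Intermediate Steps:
v(M, G) + 277 = 15 + 277 = 292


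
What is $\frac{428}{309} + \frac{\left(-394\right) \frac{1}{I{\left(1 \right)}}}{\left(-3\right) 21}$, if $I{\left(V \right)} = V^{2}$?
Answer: $\frac{49570}{6489} \approx 7.6391$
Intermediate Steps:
$\frac{428}{309} + \frac{\left(-394\right) \frac{1}{I{\left(1 \right)}}}{\left(-3\right) 21} = \frac{428}{309} + \frac{\left(-394\right) \frac{1}{1^{2}}}{\left(-3\right) 21} = 428 \cdot \frac{1}{309} + \frac{\left(-394\right) 1^{-1}}{-63} = \frac{428}{309} + \left(-394\right) 1 \left(- \frac{1}{63}\right) = \frac{428}{309} - - \frac{394}{63} = \frac{428}{309} + \frac{394}{63} = \frac{49570}{6489}$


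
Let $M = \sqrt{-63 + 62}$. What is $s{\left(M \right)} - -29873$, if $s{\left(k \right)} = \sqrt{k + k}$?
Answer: $29874 + i \approx 29874.0 + 1.0 i$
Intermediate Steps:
$M = i$ ($M = \sqrt{-1} = i \approx 1.0 i$)
$s{\left(k \right)} = \sqrt{2} \sqrt{k}$ ($s{\left(k \right)} = \sqrt{2 k} = \sqrt{2} \sqrt{k}$)
$s{\left(M \right)} - -29873 = \sqrt{2} \sqrt{i} - -29873 = \sqrt{2} \sqrt{i} + 29873 = 29873 + \sqrt{2} \sqrt{i}$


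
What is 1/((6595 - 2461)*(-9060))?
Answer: -1/37454040 ≈ -2.6699e-8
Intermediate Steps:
1/((6595 - 2461)*(-9060)) = -1/9060/4134 = (1/4134)*(-1/9060) = -1/37454040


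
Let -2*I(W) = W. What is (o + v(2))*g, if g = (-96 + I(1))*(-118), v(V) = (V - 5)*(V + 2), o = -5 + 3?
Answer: -159418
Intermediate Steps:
o = -2
I(W) = -W/2
v(V) = (-5 + V)*(2 + V)
g = 11387 (g = (-96 - 1/2*1)*(-118) = (-96 - 1/2)*(-118) = -193/2*(-118) = 11387)
(o + v(2))*g = (-2 + (-10 + 2**2 - 3*2))*11387 = (-2 + (-10 + 4 - 6))*11387 = (-2 - 12)*11387 = -14*11387 = -159418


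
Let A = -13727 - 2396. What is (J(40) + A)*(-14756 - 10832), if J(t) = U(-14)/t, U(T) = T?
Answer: 2062821399/5 ≈ 4.1256e+8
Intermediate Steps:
A = -16123
J(t) = -14/t
(J(40) + A)*(-14756 - 10832) = (-14/40 - 16123)*(-14756 - 10832) = (-14*1/40 - 16123)*(-25588) = (-7/20 - 16123)*(-25588) = -322467/20*(-25588) = 2062821399/5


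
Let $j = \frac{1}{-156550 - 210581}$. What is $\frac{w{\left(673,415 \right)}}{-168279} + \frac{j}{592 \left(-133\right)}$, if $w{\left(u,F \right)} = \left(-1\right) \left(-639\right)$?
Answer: $- \frac{6157068770515}{1621448176952688} \approx -0.0037973$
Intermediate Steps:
$w{\left(u,F \right)} = 639$
$j = - \frac{1}{367131}$ ($j = \frac{1}{-367131} = - \frac{1}{367131} \approx -2.7238 \cdot 10^{-6}$)
$\frac{w{\left(673,415 \right)}}{-168279} + \frac{j}{592 \left(-133\right)} = \frac{639}{-168279} - \frac{1}{367131 \cdot 592 \left(-133\right)} = 639 \left(- \frac{1}{168279}\right) - \frac{1}{367131 \left(-78736\right)} = - \frac{213}{56093} - - \frac{1}{28906426416} = - \frac{213}{56093} + \frac{1}{28906426416} = - \frac{6157068770515}{1621448176952688}$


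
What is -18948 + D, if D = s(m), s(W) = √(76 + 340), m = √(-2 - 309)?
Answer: -18948 + 4*√26 ≈ -18928.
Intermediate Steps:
m = I*√311 (m = √(-311) = I*√311 ≈ 17.635*I)
s(W) = 4*√26 (s(W) = √416 = 4*√26)
D = 4*√26 ≈ 20.396
-18948 + D = -18948 + 4*√26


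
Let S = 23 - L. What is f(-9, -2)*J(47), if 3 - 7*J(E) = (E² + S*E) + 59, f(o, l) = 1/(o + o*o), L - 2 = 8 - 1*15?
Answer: -3581/504 ≈ -7.1052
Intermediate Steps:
L = -5 (L = 2 + (8 - 1*15) = 2 + (8 - 15) = 2 - 7 = -5)
S = 28 (S = 23 - 1*(-5) = 23 + 5 = 28)
f(o, l) = 1/(o + o²)
J(E) = -8 - 4*E - E²/7 (J(E) = 3/7 - ((E² + 28*E) + 59)/7 = 3/7 - (59 + E² + 28*E)/7 = 3/7 + (-59/7 - 4*E - E²/7) = -8 - 4*E - E²/7)
f(-9, -2)*J(47) = (1/((-9)*(1 - 9)))*(-8 - 4*47 - ⅐*47²) = (-⅑/(-8))*(-8 - 188 - ⅐*2209) = (-⅑*(-⅛))*(-8 - 188 - 2209/7) = (1/72)*(-3581/7) = -3581/504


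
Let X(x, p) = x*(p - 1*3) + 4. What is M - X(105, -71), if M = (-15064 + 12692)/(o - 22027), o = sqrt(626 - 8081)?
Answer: 942021453247/121299046 + 593*I*sqrt(7455)/121299046 ≈ 7766.1 + 0.00042211*I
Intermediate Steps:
o = I*sqrt(7455) (o = sqrt(-7455) = I*sqrt(7455) ≈ 86.342*I)
X(x, p) = 4 + x*(-3 + p) (X(x, p) = x*(p - 3) + 4 = x*(-3 + p) + 4 = 4 + x*(-3 + p))
M = -2372/(-22027 + I*sqrt(7455)) (M = (-15064 + 12692)/(I*sqrt(7455) - 22027) = -2372/(-22027 + I*sqrt(7455)) ≈ 0.10768 + 0.00042211*I)
M - X(105, -71) = (13062011/121299046 + 593*I*sqrt(7455)/121299046) - (4 - 3*105 - 71*105) = (13062011/121299046 + 593*I*sqrt(7455)/121299046) - (4 - 315 - 7455) = (13062011/121299046 + 593*I*sqrt(7455)/121299046) - 1*(-7766) = (13062011/121299046 + 593*I*sqrt(7455)/121299046) + 7766 = 942021453247/121299046 + 593*I*sqrt(7455)/121299046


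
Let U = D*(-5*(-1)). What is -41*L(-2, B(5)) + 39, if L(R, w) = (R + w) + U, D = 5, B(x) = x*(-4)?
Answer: -84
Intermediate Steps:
B(x) = -4*x
U = 25 (U = 5*(-5*(-1)) = 5*5 = 25)
L(R, w) = 25 + R + w (L(R, w) = (R + w) + 25 = 25 + R + w)
-41*L(-2, B(5)) + 39 = -41*(25 - 2 - 4*5) + 39 = -41*(25 - 2 - 20) + 39 = -41*3 + 39 = -123 + 39 = -84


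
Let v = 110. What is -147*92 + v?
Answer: -13414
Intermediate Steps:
-147*92 + v = -147*92 + 110 = -13524 + 110 = -13414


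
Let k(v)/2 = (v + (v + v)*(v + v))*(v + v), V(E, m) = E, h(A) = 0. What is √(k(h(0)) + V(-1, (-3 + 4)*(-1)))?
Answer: I ≈ 1.0*I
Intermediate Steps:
k(v) = 4*v*(v + 4*v²) (k(v) = 2*((v + (v + v)*(v + v))*(v + v)) = 2*((v + (2*v)*(2*v))*(2*v)) = 2*((v + 4*v²)*(2*v)) = 2*(2*v*(v + 4*v²)) = 4*v*(v + 4*v²))
√(k(h(0)) + V(-1, (-3 + 4)*(-1))) = √(0²*(4 + 16*0) - 1) = √(0*(4 + 0) - 1) = √(0*4 - 1) = √(0 - 1) = √(-1) = I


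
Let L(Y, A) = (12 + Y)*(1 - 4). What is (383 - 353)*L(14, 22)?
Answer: -2340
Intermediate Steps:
L(Y, A) = -36 - 3*Y (L(Y, A) = (12 + Y)*(-3) = -36 - 3*Y)
(383 - 353)*L(14, 22) = (383 - 353)*(-36 - 3*14) = 30*(-36 - 42) = 30*(-78) = -2340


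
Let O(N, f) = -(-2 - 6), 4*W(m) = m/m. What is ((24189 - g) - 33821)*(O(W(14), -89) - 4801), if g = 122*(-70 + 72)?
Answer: 47335668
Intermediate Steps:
W(m) = 1/4 (W(m) = (m/m)/4 = (1/4)*1 = 1/4)
O(N, f) = 8 (O(N, f) = -1*(-8) = 8)
g = 244 (g = 122*2 = 244)
((24189 - g) - 33821)*(O(W(14), -89) - 4801) = ((24189 - 1*244) - 33821)*(8 - 4801) = ((24189 - 244) - 33821)*(-4793) = (23945 - 33821)*(-4793) = -9876*(-4793) = 47335668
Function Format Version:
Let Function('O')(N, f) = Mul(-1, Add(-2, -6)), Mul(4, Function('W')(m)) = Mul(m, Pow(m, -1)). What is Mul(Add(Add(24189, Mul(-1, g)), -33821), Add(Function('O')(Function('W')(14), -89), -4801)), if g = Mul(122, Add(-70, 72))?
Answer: 47335668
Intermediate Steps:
Function('W')(m) = Rational(1, 4) (Function('W')(m) = Mul(Rational(1, 4), Mul(m, Pow(m, -1))) = Mul(Rational(1, 4), 1) = Rational(1, 4))
Function('O')(N, f) = 8 (Function('O')(N, f) = Mul(-1, -8) = 8)
g = 244 (g = Mul(122, 2) = 244)
Mul(Add(Add(24189, Mul(-1, g)), -33821), Add(Function('O')(Function('W')(14), -89), -4801)) = Mul(Add(Add(24189, Mul(-1, 244)), -33821), Add(8, -4801)) = Mul(Add(Add(24189, -244), -33821), -4793) = Mul(Add(23945, -33821), -4793) = Mul(-9876, -4793) = 47335668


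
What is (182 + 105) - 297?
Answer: -10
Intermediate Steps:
(182 + 105) - 297 = 287 - 297 = -10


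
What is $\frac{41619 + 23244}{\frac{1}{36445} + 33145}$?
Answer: $\frac{2363932035}{1207969526} \approx 1.9569$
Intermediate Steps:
$\frac{41619 + 23244}{\frac{1}{36445} + 33145} = \frac{64863}{\frac{1}{36445} + 33145} = \frac{64863}{\frac{1207969526}{36445}} = 64863 \cdot \frac{36445}{1207969526} = \frac{2363932035}{1207969526}$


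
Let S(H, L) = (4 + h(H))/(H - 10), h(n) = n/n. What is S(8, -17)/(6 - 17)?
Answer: 5/22 ≈ 0.22727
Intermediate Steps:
h(n) = 1
S(H, L) = 5/(-10 + H) (S(H, L) = (4 + 1)/(H - 10) = 5/(-10 + H))
S(8, -17)/(6 - 17) = (5/(-10 + 8))/(6 - 17) = (5/(-2))/(-11) = (5*(-½))*(-1/11) = -5/2*(-1/11) = 5/22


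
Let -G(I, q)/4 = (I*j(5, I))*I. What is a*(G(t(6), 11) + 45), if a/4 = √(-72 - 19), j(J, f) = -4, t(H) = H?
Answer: 2484*I*√91 ≈ 23696.0*I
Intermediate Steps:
G(I, q) = 16*I² (G(I, q) = -4*I*(-4)*I = -4*(-4*I)*I = -(-16)*I² = 16*I²)
a = 4*I*√91 (a = 4*√(-72 - 19) = 4*√(-91) = 4*(I*√91) = 4*I*√91 ≈ 38.158*I)
a*(G(t(6), 11) + 45) = (4*I*√91)*(16*6² + 45) = (4*I*√91)*(16*36 + 45) = (4*I*√91)*(576 + 45) = (4*I*√91)*621 = 2484*I*√91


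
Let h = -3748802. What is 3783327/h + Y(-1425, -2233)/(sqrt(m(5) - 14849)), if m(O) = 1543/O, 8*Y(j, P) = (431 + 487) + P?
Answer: -3783327/3748802 + 1315*I*sqrt(40390)/193872 ≈ -1.0092 + 1.3632*I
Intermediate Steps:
Y(j, P) = 459/4 + P/8 (Y(j, P) = ((431 + 487) + P)/8 = (918 + P)/8 = 459/4 + P/8)
3783327/h + Y(-1425, -2233)/(sqrt(m(5) - 14849)) = 3783327/(-3748802) + (459/4 + (1/8)*(-2233))/(sqrt(1543/5 - 14849)) = 3783327*(-1/3748802) + (459/4 - 2233/8)/(sqrt(1543*(1/5) - 14849)) = -3783327/3748802 - 1315/(8*sqrt(1543/5 - 14849)) = -3783327/3748802 - 1315*(-I*sqrt(40390)/24234)/8 = -3783327/3748802 - (-1315)*I*sqrt(40390)/193872 = -3783327/3748802 + 1315*I*sqrt(40390)/193872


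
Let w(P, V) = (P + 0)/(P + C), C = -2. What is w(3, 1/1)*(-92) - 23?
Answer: -299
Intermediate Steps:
w(P, V) = P/(-2 + P) (w(P, V) = (P + 0)/(P - 2) = P/(-2 + P))
w(3, 1/1)*(-92) - 23 = (3/(-2 + 3))*(-92) - 23 = (3/1)*(-92) - 23 = (3*1)*(-92) - 23 = 3*(-92) - 23 = -276 - 23 = -299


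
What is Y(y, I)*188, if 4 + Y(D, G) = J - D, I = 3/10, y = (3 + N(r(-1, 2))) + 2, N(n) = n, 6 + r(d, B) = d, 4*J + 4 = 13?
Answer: 47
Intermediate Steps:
J = 9/4 (J = -1 + (¼)*13 = -1 + 13/4 = 9/4 ≈ 2.2500)
r(d, B) = -6 + d
y = -2 (y = (3 + (-6 - 1)) + 2 = (3 - 7) + 2 = -4 + 2 = -2)
I = 3/10 (I = 3*(⅒) = 3/10 ≈ 0.30000)
Y(D, G) = -7/4 - D (Y(D, G) = -4 + (9/4 - D) = -7/4 - D)
Y(y, I)*188 = (-7/4 - 1*(-2))*188 = (-7/4 + 2)*188 = (¼)*188 = 47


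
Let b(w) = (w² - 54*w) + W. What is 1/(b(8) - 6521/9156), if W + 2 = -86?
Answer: -9156/4181657 ≈ -0.0021896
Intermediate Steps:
W = -88 (W = -2 - 86 = -88)
b(w) = -88 + w² - 54*w (b(w) = (w² - 54*w) - 88 = -88 + w² - 54*w)
1/(b(8) - 6521/9156) = 1/((-88 + 8² - 54*8) - 6521/9156) = 1/((-88 + 64 - 432) - 6521*1/9156) = 1/(-456 - 6521/9156) = 1/(-4181657/9156) = -9156/4181657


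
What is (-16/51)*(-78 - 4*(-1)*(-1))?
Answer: 1312/51 ≈ 25.725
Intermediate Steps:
(-16/51)*(-78 - 4*(-1)*(-1)) = (-16*1/51)*(-78 + 4*(-1)) = -16*(-78 - 4)/51 = -16/51*(-82) = 1312/51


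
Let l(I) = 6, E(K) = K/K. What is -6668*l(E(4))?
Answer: -40008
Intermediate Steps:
E(K) = 1
-6668*l(E(4)) = -6668*6 = -40008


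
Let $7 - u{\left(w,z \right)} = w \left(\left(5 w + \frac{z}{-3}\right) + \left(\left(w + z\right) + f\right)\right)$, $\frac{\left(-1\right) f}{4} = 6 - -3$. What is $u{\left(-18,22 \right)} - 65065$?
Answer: $-67386$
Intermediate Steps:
$f = -36$ ($f = - 4 \left(6 - -3\right) = - 4 \left(6 + 3\right) = \left(-4\right) 9 = -36$)
$u{\left(w,z \right)} = 7 - w \left(-36 + 6 w + \frac{2 z}{3}\right)$ ($u{\left(w,z \right)} = 7 - w \left(\left(5 w + \frac{z}{-3}\right) - \left(36 - w - z\right)\right) = 7 - w \left(\left(5 w - \frac{z}{3}\right) + \left(-36 + w + z\right)\right) = 7 - w \left(-36 + 6 w + \frac{2 z}{3}\right)$)
$u{\left(-18,22 \right)} - 65065 = \left(7 - 6 \left(-18\right)^{2} + 36 \left(-18\right) - \left(-12\right) 22\right) - 65065 = \left(7 - 1944 - 648 + 264\right) - 65065 = -2321 - 65065 = -67386$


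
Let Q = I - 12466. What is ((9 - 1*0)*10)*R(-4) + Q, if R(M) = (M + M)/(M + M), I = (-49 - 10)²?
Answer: -8895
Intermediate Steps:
I = 3481 (I = (-59)² = 3481)
Q = -8985 (Q = 3481 - 12466 = -8985)
R(M) = 1 (R(M) = (2*M)/((2*M)) = (2*M)*(1/(2*M)) = 1)
((9 - 1*0)*10)*R(-4) + Q = ((9 - 1*0)*10)*1 - 8985 = ((9 + 0)*10)*1 - 8985 = (9*10)*1 - 8985 = 90*1 - 8985 = 90 - 8985 = -8895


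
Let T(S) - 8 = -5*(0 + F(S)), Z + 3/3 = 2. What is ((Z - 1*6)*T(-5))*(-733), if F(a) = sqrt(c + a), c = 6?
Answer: 10995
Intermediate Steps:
F(a) = sqrt(6 + a)
Z = 1 (Z = -1 + 2 = 1)
T(S) = 8 - 5*sqrt(6 + S) (T(S) = 8 - 5*(0 + sqrt(6 + S)) = 8 - 5*sqrt(6 + S))
((Z - 1*6)*T(-5))*(-733) = ((1 - 1*6)*(8 - 5*sqrt(6 - 5)))*(-733) = ((1 - 6)*(8 - 5*sqrt(1)))*(-733) = -5*(8 - 5*1)*(-733) = -5*(8 - 5)*(-733) = -5*3*(-733) = -15*(-733) = 10995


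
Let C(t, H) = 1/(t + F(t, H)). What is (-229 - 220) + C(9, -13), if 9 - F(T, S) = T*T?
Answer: -28288/63 ≈ -449.02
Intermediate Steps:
F(T, S) = 9 - T² (F(T, S) = 9 - T*T = 9 - T²)
C(t, H) = 1/(9 + t - t²) (C(t, H) = 1/(t + (9 - t²)) = 1/(9 + t - t²))
(-229 - 220) + C(9, -13) = (-229 - 220) + 1/(9 + 9 - 1*9²) = -449 + 1/(9 + 9 - 1*81) = -449 + 1/(9 + 9 - 81) = -449 + 1/(-63) = -449 - 1/63 = -28288/63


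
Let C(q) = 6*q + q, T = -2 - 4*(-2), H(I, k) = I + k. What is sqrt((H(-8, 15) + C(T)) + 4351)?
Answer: 20*sqrt(11) ≈ 66.333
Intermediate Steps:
T = 6 (T = -2 + 8 = 6)
C(q) = 7*q
sqrt((H(-8, 15) + C(T)) + 4351) = sqrt(((-8 + 15) + 7*6) + 4351) = sqrt((7 + 42) + 4351) = sqrt(49 + 4351) = sqrt(4400) = 20*sqrt(11)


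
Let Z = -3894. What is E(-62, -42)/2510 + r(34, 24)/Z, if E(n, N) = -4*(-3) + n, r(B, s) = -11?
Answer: -1519/88854 ≈ -0.017095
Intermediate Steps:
E(n, N) = 12 + n
E(-62, -42)/2510 + r(34, 24)/Z = (12 - 62)/2510 - 11/(-3894) = -50*1/2510 - 11*(-1/3894) = -5/251 + 1/354 = -1519/88854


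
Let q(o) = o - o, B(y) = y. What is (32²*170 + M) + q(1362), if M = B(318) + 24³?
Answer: 188222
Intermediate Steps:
q(o) = 0
M = 14142 (M = 318 + 24³ = 318 + 13824 = 14142)
(32²*170 + M) + q(1362) = (32²*170 + 14142) + 0 = (1024*170 + 14142) + 0 = (174080 + 14142) + 0 = 188222 + 0 = 188222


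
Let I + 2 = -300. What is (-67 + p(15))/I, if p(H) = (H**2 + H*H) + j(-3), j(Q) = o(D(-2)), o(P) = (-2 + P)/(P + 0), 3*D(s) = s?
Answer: -387/302 ≈ -1.2815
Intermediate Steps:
I = -302 (I = -2 - 300 = -302)
D(s) = s/3
o(P) = (-2 + P)/P
j(Q) = 4 (j(Q) = (-2 + (1/3)*(-2))/(((1/3)*(-2))) = (-2 - 2/3)/(-2/3) = -3/2*(-8/3) = 4)
p(H) = 4 + 2*H**2 (p(H) = (H**2 + H*H) + 4 = (H**2 + H**2) + 4 = 2*H**2 + 4 = 4 + 2*H**2)
(-67 + p(15))/I = (-67 + (4 + 2*15**2))/(-302) = (-67 + (4 + 2*225))*(-1/302) = (-67 + (4 + 450))*(-1/302) = (-67 + 454)*(-1/302) = 387*(-1/302) = -387/302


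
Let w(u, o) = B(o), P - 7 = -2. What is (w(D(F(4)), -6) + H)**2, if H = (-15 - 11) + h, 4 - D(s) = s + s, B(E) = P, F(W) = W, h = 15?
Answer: 36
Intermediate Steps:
P = 5 (P = 7 - 2 = 5)
B(E) = 5
D(s) = 4 - 2*s (D(s) = 4 - (s + s) = 4 - 2*s)
w(u, o) = 5
H = -11 (H = (-15 - 11) + 15 = -26 + 15 = -11)
(w(D(F(4)), -6) + H)**2 = (5 - 11)**2 = (-6)**2 = 36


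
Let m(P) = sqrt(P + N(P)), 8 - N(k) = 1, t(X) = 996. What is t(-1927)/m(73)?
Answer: 249*sqrt(5)/5 ≈ 111.36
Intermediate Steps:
N(k) = 7 (N(k) = 8 - 1*1 = 8 - 1 = 7)
m(P) = sqrt(7 + P) (m(P) = sqrt(P + 7) = sqrt(7 + P))
t(-1927)/m(73) = 996/(sqrt(7 + 73)) = 996/(sqrt(80)) = 996/((4*sqrt(5))) = 996*(sqrt(5)/20) = 249*sqrt(5)/5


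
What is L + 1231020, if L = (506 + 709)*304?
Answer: 1600380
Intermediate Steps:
L = 369360 (L = 1215*304 = 369360)
L + 1231020 = 369360 + 1231020 = 1600380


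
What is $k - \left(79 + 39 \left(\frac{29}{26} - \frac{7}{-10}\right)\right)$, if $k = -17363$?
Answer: $- \frac{87564}{5} \approx -17513.0$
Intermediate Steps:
$k - \left(79 + 39 \left(\frac{29}{26} - \frac{7}{-10}\right)\right) = -17363 - \left(79 + 39 \left(\frac{29}{26} - \frac{7}{-10}\right)\right) = -17363 - \left(79 + 39 \left(29 \cdot \frac{1}{26} - - \frac{7}{10}\right)\right) = -17363 - \left(79 + 39 \left(\frac{29}{26} + \frac{7}{10}\right)\right) = -17363 - \frac{749}{5} = - \frac{87564}{5}$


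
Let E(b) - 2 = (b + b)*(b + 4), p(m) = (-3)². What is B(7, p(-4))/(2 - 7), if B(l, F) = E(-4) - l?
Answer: 1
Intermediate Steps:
p(m) = 9
E(b) = 2 + 2*b*(4 + b) (E(b) = 2 + (b + b)*(b + 4) = 2 + (2*b)*(4 + b) = 2 + 2*b*(4 + b))
B(l, F) = 2 - l (B(l, F) = (2 + 2*(-4)² + 8*(-4)) - l = (2 + 2*16 - 32) - l = (2 + 32 - 32) - l = 2 - l)
B(7, p(-4))/(2 - 7) = (2 - 1*7)/(2 - 7) = (2 - 7)/(-5) = -⅕*(-5) = 1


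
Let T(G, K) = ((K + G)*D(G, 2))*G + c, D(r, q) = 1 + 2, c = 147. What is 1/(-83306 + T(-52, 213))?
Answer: -1/108275 ≈ -9.2357e-6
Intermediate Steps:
D(r, q) = 3
T(G, K) = 147 + G*(3*G + 3*K) (T(G, K) = ((K + G)*3)*G + 147 = ((G + K)*3)*G + 147 = (3*G + 3*K)*G + 147 = G*(3*G + 3*K) + 147 = 147 + G*(3*G + 3*K))
1/(-83306 + T(-52, 213)) = 1/(-83306 + (147 + 3*(-52)² + 3*(-52)*213)) = 1/(-83306 + (147 + 3*2704 - 33228)) = 1/(-83306 + (147 + 8112 - 33228)) = 1/(-83306 - 24969) = 1/(-108275) = -1/108275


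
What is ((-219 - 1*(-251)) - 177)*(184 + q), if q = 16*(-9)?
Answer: -5800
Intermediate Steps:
q = -144
((-219 - 1*(-251)) - 177)*(184 + q) = ((-219 - 1*(-251)) - 177)*(184 - 144) = ((-219 + 251) - 177)*40 = (32 - 177)*40 = -145*40 = -5800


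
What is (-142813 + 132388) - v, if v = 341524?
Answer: -351949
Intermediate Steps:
(-142813 + 132388) - v = (-142813 + 132388) - 1*341524 = -10425 - 341524 = -351949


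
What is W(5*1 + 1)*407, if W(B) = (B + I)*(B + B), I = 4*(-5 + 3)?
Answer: -9768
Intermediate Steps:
I = -8 (I = 4*(-2) = -8)
W(B) = 2*B*(-8 + B) (W(B) = (B - 8)*(B + B) = (-8 + B)*(2*B) = 2*B*(-8 + B))
W(5*1 + 1)*407 = (2*(5*1 + 1)*(-8 + (5*1 + 1)))*407 = (2*(5 + 1)*(-8 + (5 + 1)))*407 = (2*6*(-8 + 6))*407 = (2*6*(-2))*407 = -24*407 = -9768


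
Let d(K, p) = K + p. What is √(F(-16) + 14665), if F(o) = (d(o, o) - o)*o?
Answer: √14921 ≈ 122.15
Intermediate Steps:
F(o) = o² (F(o) = ((o + o) - o)*o = (2*o - o)*o = o*o = o²)
√(F(-16) + 14665) = √((-16)² + 14665) = √(256 + 14665) = √14921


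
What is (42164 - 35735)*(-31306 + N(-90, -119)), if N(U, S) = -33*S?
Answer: -176019591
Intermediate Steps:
(42164 - 35735)*(-31306 + N(-90, -119)) = (42164 - 35735)*(-31306 - 33*(-119)) = 6429*(-31306 + 3927) = 6429*(-27379) = -176019591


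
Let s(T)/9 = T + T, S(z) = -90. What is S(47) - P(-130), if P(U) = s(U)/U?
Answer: -108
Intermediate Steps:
s(T) = 18*T (s(T) = 9*(T + T) = 9*(2*T) = 18*T)
P(U) = 18 (P(U) = (18*U)/U = 18)
S(47) - P(-130) = -90 - 1*18 = -90 - 18 = -108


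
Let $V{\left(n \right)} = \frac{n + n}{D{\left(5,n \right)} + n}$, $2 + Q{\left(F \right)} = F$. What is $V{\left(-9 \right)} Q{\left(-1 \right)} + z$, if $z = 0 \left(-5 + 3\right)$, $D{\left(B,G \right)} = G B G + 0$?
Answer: $\frac{3}{22} \approx 0.13636$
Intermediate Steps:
$Q{\left(F \right)} = -2 + F$
$D{\left(B,G \right)} = B G^{2}$ ($D{\left(B,G \right)} = B G G + 0 = B G^{2} + 0 = B G^{2}$)
$z = 0$ ($z = 0 \left(-2\right) = 0$)
$V{\left(n \right)} = \frac{2 n}{n + 5 n^{2}}$ ($V{\left(n \right)} = \frac{n + n}{5 n^{2} + n} = \frac{2 n}{n + 5 n^{2}}$)
$V{\left(-9 \right)} Q{\left(-1 \right)} + z = \frac{2}{1 + 5 \left(-9\right)} \left(-2 - 1\right) + 0 = \frac{2}{1 - 45} \left(-3\right) + 0 = \frac{2}{-44} \left(-3\right) + 0 = 2 \left(- \frac{1}{44}\right) \left(-3\right) + 0 = \left(- \frac{1}{22}\right) \left(-3\right) + 0 = \frac{3}{22} + 0 = \frac{3}{22}$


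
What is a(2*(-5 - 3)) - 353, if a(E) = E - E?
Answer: -353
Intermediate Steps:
a(E) = 0
a(2*(-5 - 3)) - 353 = 0 - 353 = -353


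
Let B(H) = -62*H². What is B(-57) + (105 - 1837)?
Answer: -203170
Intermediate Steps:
B(-57) + (105 - 1837) = -62*(-57)² + (105 - 1837) = -62*3249 - 1732 = -201438 - 1732 = -203170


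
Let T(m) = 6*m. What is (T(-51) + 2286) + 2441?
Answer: 4421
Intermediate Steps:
(T(-51) + 2286) + 2441 = (6*(-51) + 2286) + 2441 = (-306 + 2286) + 2441 = 1980 + 2441 = 4421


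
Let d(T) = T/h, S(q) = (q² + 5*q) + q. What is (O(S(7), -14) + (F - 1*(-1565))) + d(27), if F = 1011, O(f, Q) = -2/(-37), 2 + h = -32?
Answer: 3239677/1258 ≈ 2575.3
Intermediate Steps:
h = -34 (h = -2 - 32 = -34)
S(q) = q² + 6*q
O(f, Q) = 2/37 (O(f, Q) = -2*(-1/37) = 2/37)
d(T) = -T/34 (d(T) = T/(-34) = T*(-1/34) = -T/34)
(O(S(7), -14) + (F - 1*(-1565))) + d(27) = (2/37 + (1011 - 1*(-1565))) - 1/34*27 = (2/37 + (1011 + 1565)) - 27/34 = (2/37 + 2576) - 27/34 = 95314/37 - 27/34 = 3239677/1258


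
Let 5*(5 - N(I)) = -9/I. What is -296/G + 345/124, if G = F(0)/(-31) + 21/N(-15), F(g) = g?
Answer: -4296763/65100 ≈ -66.002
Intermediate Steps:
N(I) = 5 + 9/(5*I) (N(I) = 5 - (-9)/(5*I) = 5 + 9/(5*I))
G = 525/122 (G = 0/(-31) + 21/(5 + (9/5)/(-15)) = 0*(-1/31) + 21/(5 + (9/5)*(-1/15)) = 0 + 21/(5 - 3/25) = 0 + 21/(122/25) = 0 + 21*(25/122) = 0 + 525/122 = 525/122 ≈ 4.3033)
-296/G + 345/124 = -296/525/122 + 345/124 = -296*122/525 + 345*(1/124) = -36112/525 + 345/124 = -4296763/65100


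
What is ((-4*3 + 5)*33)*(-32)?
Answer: 7392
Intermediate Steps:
((-4*3 + 5)*33)*(-32) = ((-12 + 5)*33)*(-32) = -7*33*(-32) = -231*(-32) = 7392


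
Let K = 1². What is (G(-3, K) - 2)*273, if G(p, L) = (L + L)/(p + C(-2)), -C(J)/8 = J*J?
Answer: -2808/5 ≈ -561.60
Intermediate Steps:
C(J) = -8*J² (C(J) = -8*J*J = -8*J²)
K = 1
G(p, L) = 2*L/(-32 + p) (G(p, L) = (L + L)/(p - 8*(-2)²) = (2*L)/(p - 8*4) = (2*L)/(p - 32) = (2*L)/(-32 + p) = 2*L/(-32 + p))
(G(-3, K) - 2)*273 = (2*1/(-32 - 3) - 2)*273 = (2*1/(-35) - 2)*273 = (2*1*(-1/35) - 2)*273 = (-2/35 - 2)*273 = -72/35*273 = -2808/5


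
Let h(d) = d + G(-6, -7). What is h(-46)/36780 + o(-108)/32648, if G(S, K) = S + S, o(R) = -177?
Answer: -2100911/300198360 ≈ -0.0069984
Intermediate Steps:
G(S, K) = 2*S
h(d) = -12 + d (h(d) = d + 2*(-6) = d - 12 = -12 + d)
h(-46)/36780 + o(-108)/32648 = (-12 - 46)/36780 - 177/32648 = -58*1/36780 - 177*1/32648 = -29/18390 - 177/32648 = -2100911/300198360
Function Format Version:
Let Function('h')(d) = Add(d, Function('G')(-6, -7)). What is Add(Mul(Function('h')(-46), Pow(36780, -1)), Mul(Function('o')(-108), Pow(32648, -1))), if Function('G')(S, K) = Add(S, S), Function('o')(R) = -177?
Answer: Rational(-2100911, 300198360) ≈ -0.0069984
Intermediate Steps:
Function('G')(S, K) = Mul(2, S)
Function('h')(d) = Add(-12, d) (Function('h')(d) = Add(d, Mul(2, -6)) = Add(d, -12) = Add(-12, d))
Add(Mul(Function('h')(-46), Pow(36780, -1)), Mul(Function('o')(-108), Pow(32648, -1))) = Add(Mul(Add(-12, -46), Pow(36780, -1)), Mul(-177, Pow(32648, -1))) = Add(Mul(-58, Rational(1, 36780)), Mul(-177, Rational(1, 32648))) = Add(Rational(-29, 18390), Rational(-177, 32648)) = Rational(-2100911, 300198360)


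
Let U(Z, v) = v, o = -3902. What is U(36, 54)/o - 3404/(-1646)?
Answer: 3298381/1605673 ≈ 2.0542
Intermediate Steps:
U(36, 54)/o - 3404/(-1646) = 54/(-3902) - 3404/(-1646) = 54*(-1/3902) - 3404*(-1/1646) = -27/1951 + 1702/823 = 3298381/1605673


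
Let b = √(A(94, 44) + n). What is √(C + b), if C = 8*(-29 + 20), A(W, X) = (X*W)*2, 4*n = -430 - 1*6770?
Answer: √(-72 + 2*√1618) ≈ 2.9067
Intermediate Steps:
n = -1800 (n = (-430 - 1*6770)/4 = (-430 - 6770)/4 = (¼)*(-7200) = -1800)
A(W, X) = 2*W*X (A(W, X) = (W*X)*2 = 2*W*X)
b = 2*√1618 (b = √(2*94*44 - 1800) = √(8272 - 1800) = √6472 = 2*√1618 ≈ 80.449)
C = -72 (C = 8*(-9) = -72)
√(C + b) = √(-72 + 2*√1618)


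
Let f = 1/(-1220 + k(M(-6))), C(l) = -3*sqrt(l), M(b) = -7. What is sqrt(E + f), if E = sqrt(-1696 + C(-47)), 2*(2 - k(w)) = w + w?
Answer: sqrt(-1211 + 1466521*sqrt(-1696 - 3*I*sqrt(47)))/1211 ≈ 4.5515 - 4.5241*I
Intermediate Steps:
k(w) = 2 - w (k(w) = 2 - (w + w)/2 = 2 - w)
E = sqrt(-1696 - 3*I*sqrt(47)) ≈ 0.2497 - 41.183*I
f = -1/1211 (f = 1/(-1220 + (2 - 1*(-7))) = 1/(-1220 + (2 + 7)) = 1/(-1220 + 9) = 1/(-1211) = -1/1211 ≈ -0.00082576)
sqrt(E + f) = sqrt(sqrt(-1696 - 3*I*sqrt(47)) - 1/1211) = sqrt(-1/1211 + sqrt(-1696 - 3*I*sqrt(47)))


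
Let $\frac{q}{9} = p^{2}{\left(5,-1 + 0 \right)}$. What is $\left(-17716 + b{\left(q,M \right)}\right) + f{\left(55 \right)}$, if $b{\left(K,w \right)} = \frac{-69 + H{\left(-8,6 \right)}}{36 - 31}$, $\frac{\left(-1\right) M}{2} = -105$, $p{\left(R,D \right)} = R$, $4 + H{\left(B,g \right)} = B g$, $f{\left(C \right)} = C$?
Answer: $- \frac{88426}{5} \approx -17685.0$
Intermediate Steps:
$H{\left(B,g \right)} = -4 + B g$
$M = 210$ ($M = \left(-2\right) \left(-105\right) = 210$)
$q = 225$ ($q = 9 \cdot 5^{2} = 9 \cdot 25 = 225$)
$b{\left(K,w \right)} = - \frac{121}{5}$ ($b{\left(K,w \right)} = \frac{-69 - 52}{36 - 31} = \frac{-69 - 52}{5} = \left(-69 - 52\right) \frac{1}{5} = \left(-121\right) \frac{1}{5} = - \frac{121}{5}$)
$\left(-17716 + b{\left(q,M \right)}\right) + f{\left(55 \right)} = \left(-17716 - \frac{121}{5}\right) + 55 = - \frac{88701}{5} + 55 = - \frac{88426}{5}$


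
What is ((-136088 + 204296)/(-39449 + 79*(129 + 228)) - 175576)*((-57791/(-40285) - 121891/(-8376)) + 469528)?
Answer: -19553052623007287478764/237169115085 ≈ -8.2444e+10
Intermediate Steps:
((-136088 + 204296)/(-39449 + 79*(129 + 228)) - 175576)*((-57791/(-40285) - 121891/(-8376)) + 469528) = (68208/(-39449 + 79*357) - 175576)*((-57791*(-1/40285) - 121891*(-1/8376)) + 469528) = (68208/(-39449 + 28203) - 175576)*((57791/40285 + 121891/8376) + 469528) = (68208/(-11246) - 175576)*(5394436351/337427160 + 469528) = (68208*(-1/11246) - 175576)*(158436894016831/337427160) = (-34104/5623 - 175576)*(158436894016831/337427160) = -987297952/5623*158436894016831/337427160 = -19553052623007287478764/237169115085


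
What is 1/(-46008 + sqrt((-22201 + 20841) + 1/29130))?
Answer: -1340213040/61660561161119 - I*sqrt(1154037354870)/61660561161119 ≈ -2.1735e-5 - 1.7422e-8*I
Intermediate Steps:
1/(-46008 + sqrt((-22201 + 20841) + 1/29130)) = 1/(-46008 + sqrt(-1360 + 1/29130)) = 1/(-46008 + sqrt(-39616799/29130)) = 1/(-46008 + I*sqrt(1154037354870)/29130)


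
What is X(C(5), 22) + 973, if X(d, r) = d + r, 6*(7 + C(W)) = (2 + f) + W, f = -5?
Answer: 2965/3 ≈ 988.33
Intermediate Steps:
C(W) = -15/2 + W/6 (C(W) = -7 + ((2 - 5) + W)/6 = -7 + (-3 + W)/6 = -7 + (-1/2 + W/6) = -15/2 + W/6)
X(C(5), 22) + 973 = ((-15/2 + (1/6)*5) + 22) + 973 = ((-15/2 + 5/6) + 22) + 973 = (-20/3 + 22) + 973 = 46/3 + 973 = 2965/3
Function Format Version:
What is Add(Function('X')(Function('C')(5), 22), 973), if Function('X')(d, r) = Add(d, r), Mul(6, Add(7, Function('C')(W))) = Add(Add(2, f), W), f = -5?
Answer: Rational(2965, 3) ≈ 988.33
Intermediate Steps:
Function('C')(W) = Add(Rational(-15, 2), Mul(Rational(1, 6), W)) (Function('C')(W) = Add(-7, Mul(Rational(1, 6), Add(Add(2, -5), W))) = Add(-7, Mul(Rational(1, 6), Add(-3, W))) = Add(-7, Add(Rational(-1, 2), Mul(Rational(1, 6), W))) = Add(Rational(-15, 2), Mul(Rational(1, 6), W)))
Add(Function('X')(Function('C')(5), 22), 973) = Add(Add(Add(Rational(-15, 2), Mul(Rational(1, 6), 5)), 22), 973) = Add(Add(Add(Rational(-15, 2), Rational(5, 6)), 22), 973) = Add(Add(Rational(-20, 3), 22), 973) = Add(Rational(46, 3), 973) = Rational(2965, 3)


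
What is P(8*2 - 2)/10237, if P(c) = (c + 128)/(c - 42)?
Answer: -71/143318 ≈ -0.00049540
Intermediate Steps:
P(c) = (128 + c)/(-42 + c)
P(8*2 - 2)/10237 = ((128 + (8*2 - 2))/(-42 + (8*2 - 2)))/10237 = ((128 + (16 - 2))/(-42 + (16 - 2)))*(1/10237) = ((128 + 14)/(-42 + 14))*(1/10237) = (142/(-28))*(1/10237) = -1/28*142*(1/10237) = -71/14*1/10237 = -71/143318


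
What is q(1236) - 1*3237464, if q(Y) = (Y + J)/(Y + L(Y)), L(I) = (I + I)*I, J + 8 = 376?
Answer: -2473930777447/764157 ≈ -3.2375e+6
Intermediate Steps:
J = 368 (J = -8 + 376 = 368)
L(I) = 2*I**2 (L(I) = (2*I)*I = 2*I**2)
q(Y) = (368 + Y)/(Y + 2*Y**2) (q(Y) = (Y + 368)/(Y + 2*Y**2) = (368 + Y)/(Y + 2*Y**2))
q(1236) - 1*3237464 = (368 + 1236)/(1236*(1 + 2*1236)) - 1*3237464 = (1/1236)*1604/(1 + 2472) - 3237464 = (1/1236)*1604/2473 - 3237464 = (1/1236)*(1/2473)*1604 - 3237464 = 401/764157 - 3237464 = -2473930777447/764157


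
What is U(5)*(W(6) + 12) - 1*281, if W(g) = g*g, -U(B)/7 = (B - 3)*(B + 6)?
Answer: -7673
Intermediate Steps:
U(B) = -7*(-3 + B)*(6 + B) (U(B) = -7*(B - 3)*(B + 6) = -7*(-3 + B)*(6 + B))
W(g) = g**2
U(5)*(W(6) + 12) - 1*281 = (126 - 21*5 - 7*5**2)*(6**2 + 12) - 1*281 = (126 - 105 - 7*25)*(36 + 12) - 281 = (126 - 105 - 175)*48 - 281 = -154*48 - 281 = -7392 - 281 = -7673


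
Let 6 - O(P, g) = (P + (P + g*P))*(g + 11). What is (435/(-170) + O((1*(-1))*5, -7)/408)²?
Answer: 323761/41616 ≈ 7.7797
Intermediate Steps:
O(P, g) = 6 - (11 + g)*(2*P + P*g) (O(P, g) = 6 - (P + (P + g*P))*(g + 11) = 6 - (P + (P + P*g))*(11 + g) = 6 - (2*P + P*g)*(11 + g) = 6 - (11 + g)*(2*P + P*g))
(435/(-170) + O((1*(-1))*5, -7)/408)² = (435/(-170) + (6 - 22*1*(-1)*5 - 1*(1*(-1))*5*(-7)² - 13*(1*(-1))*5*(-7))/408)² = (435*(-1/170) + (6 - (-22)*5 - 1*(-1*5)*49 - 13*(-1*5)*(-7))*(1/408))² = (-87/34 + (6 - 22*(-5) - 1*(-5)*49 - 13*(-5)*(-7))*(1/408))² = (-87/34 + (6 + 110 + 245 - 455)*(1/408))² = (-87/34 - 94*1/408)² = (-87/34 - 47/204)² = (-569/204)² = 323761/41616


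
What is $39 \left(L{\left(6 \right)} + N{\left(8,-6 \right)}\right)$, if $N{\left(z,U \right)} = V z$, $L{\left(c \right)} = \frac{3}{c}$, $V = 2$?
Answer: $\frac{1287}{2} \approx 643.5$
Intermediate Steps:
$N{\left(z,U \right)} = 2 z$
$39 \left(L{\left(6 \right)} + N{\left(8,-6 \right)}\right) = 39 \left(\frac{3}{6} + 2 \cdot 8\right) = 39 \left(3 \cdot \frac{1}{6} + 16\right) = 39 \left(\frac{1}{2} + 16\right) = 39 \cdot \frac{33}{2} = \frac{1287}{2}$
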